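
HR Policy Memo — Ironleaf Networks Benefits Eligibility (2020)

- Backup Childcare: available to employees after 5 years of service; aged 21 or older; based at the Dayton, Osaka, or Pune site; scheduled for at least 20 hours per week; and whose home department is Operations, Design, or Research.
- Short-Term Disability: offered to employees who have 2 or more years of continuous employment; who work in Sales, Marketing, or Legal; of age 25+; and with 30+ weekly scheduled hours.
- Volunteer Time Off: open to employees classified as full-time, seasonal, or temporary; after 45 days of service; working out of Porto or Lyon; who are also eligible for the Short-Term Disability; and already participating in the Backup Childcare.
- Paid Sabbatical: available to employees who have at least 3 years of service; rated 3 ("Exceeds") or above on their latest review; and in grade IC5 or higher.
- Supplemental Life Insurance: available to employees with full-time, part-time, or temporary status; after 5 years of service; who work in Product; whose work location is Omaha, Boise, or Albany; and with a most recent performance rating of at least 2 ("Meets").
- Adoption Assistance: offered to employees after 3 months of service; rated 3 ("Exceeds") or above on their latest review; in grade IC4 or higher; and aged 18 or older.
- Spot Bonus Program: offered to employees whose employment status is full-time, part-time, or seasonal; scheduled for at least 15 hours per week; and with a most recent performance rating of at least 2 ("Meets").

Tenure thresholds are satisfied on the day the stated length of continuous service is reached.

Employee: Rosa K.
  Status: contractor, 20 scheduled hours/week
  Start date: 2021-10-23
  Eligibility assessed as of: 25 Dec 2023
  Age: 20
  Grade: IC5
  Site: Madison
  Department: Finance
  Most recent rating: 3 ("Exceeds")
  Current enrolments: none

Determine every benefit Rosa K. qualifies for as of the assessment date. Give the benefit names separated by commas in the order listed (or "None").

Service from 2021-10-23 to 25 Dec 2023: 793 days.
Backup Childcare — service 793 days < 5 years (≈1825 days) ✗ → not eligible.
Short-Term Disability — service 793 days ≥ 2 years (≈730 days) ✓; dept Finance ✗ → not eligible.
Volunteer Time Off — status contractor ✗ (requires full-time, seasonal, or temporary) → not eligible.
Paid Sabbatical — service 793 days < 3 years (≈1095 days) ✗ → not eligible.
Supplemental Life Insurance — status contractor ✗ (requires full-time, part-time, or temporary) → not eligible.
Adoption Assistance — service 793 days ≥ 3 months (≈90 days) ✓; rating 3 ≥ 3 ✓; grade IC5 ≥ IC4 ✓; age 20 ≥ 18 ✓ → eligible.
Spot Bonus Program — status contractor ✗ (requires full-time, part-time, or seasonal) → not eligible.

Adoption Assistance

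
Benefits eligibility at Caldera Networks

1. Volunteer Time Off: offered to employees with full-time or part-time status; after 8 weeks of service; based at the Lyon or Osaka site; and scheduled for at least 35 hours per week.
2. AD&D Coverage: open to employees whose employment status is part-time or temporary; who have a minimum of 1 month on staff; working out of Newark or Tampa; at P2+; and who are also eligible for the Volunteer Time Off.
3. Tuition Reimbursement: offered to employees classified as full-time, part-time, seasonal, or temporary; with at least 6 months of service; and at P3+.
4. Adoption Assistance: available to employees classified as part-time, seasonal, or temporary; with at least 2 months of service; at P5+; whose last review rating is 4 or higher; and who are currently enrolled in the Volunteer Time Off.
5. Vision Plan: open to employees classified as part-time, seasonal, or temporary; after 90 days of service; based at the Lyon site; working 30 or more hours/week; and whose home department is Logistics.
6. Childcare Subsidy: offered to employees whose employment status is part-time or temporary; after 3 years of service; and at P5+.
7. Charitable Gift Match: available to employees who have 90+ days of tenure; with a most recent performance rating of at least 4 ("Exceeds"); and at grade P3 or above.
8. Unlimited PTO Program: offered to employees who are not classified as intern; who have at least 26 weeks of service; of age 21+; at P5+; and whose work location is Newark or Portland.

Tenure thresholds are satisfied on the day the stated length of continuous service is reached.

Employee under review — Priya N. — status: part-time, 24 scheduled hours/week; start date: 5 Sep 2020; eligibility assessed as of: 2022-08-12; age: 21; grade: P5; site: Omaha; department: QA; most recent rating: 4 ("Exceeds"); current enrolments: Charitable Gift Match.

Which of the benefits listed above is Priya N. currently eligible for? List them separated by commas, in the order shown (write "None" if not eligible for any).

Service from 5 Sep 2020 to 2022-08-12: 706 days.
Volunteer Time Off — status part-time ✓; service 706 days ≥ 8 weeks (≈56 days) ✓; site Omaha ✗ (not Lyon or Osaka) → not eligible.
AD&D Coverage — status part-time ✓; service 706 days ≥ 1 month (≈30 days) ✓; site Omaha ✗ (not Newark or Tampa) → not eligible.
Tuition Reimbursement — status part-time ✓; service 706 days ≥ 6 months (≈180 days) ✓; grade P5 ≥ P3 ✓ → eligible.
Adoption Assistance — status part-time ✓; service 706 days ≥ 2 months (≈60 days) ✓; grade P5 ≥ P5 ✓; rating 4 ≥ 4 ✓; not enrolled in Volunteer Time Off ✗ → not eligible.
Vision Plan — status part-time ✓; service 706 days ≥ 90 days ✓; site Omaha ✗ (not Lyon) → not eligible.
Childcare Subsidy — status part-time ✓; service 706 days < 3 years (≈1095 days) ✗ → not eligible.
Charitable Gift Match — service 706 days ≥ 90 days ✓; rating 4 ≥ 4 ✓; grade P5 ≥ P3 ✓ → eligible.
Unlimited PTO Program — status part-time ✓ (not excluded); service 706 days ≥ 26 weeks (≈182 days) ✓; age 21 ≥ 21 ✓; grade P5 ≥ P5 ✓; site Omaha ✗ (not Newark or Portland) → not eligible.

Tuition Reimbursement, Charitable Gift Match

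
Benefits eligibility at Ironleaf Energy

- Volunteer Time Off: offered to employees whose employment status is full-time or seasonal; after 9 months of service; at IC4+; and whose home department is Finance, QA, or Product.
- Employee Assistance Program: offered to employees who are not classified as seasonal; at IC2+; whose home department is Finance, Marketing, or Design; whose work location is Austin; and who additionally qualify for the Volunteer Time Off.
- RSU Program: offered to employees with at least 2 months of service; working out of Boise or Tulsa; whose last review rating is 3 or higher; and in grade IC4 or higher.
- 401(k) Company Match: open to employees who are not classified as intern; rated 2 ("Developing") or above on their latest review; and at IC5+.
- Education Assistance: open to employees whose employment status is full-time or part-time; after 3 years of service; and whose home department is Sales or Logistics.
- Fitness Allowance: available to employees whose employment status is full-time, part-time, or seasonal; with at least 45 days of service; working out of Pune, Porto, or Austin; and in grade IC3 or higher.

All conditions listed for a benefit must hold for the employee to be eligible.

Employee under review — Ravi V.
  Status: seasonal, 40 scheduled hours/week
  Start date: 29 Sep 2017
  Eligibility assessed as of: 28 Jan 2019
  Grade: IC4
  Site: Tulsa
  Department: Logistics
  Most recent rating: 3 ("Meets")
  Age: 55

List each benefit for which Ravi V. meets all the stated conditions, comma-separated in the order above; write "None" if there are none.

RSU Program

Service from 29 Sep 2017 to 28 Jan 2019: 486 days.
Volunteer Time Off — status seasonal ✓; service 486 days ≥ 9 months (≈270 days) ✓; grade IC4 ≥ IC4 ✓; dept Logistics ✗ → not eligible.
Employee Assistance Program — status seasonal ✗ (excluded) → not eligible.
RSU Program — service 486 days ≥ 2 months (≈60 days) ✓; site Tulsa ✓; rating 3 ≥ 3 ✓; grade IC4 ≥ IC4 ✓ → eligible.
401(k) Company Match — status seasonal ✓ (not excluded); rating 3 ≥ 2 ✓; grade IC4 < IC5 ✗ → not eligible.
Education Assistance — status seasonal ✗ (requires full-time or part-time) → not eligible.
Fitness Allowance — status seasonal ✓; service 486 days ≥ 45 days ✓; site Tulsa ✗ (not Pune, Porto, or Austin) → not eligible.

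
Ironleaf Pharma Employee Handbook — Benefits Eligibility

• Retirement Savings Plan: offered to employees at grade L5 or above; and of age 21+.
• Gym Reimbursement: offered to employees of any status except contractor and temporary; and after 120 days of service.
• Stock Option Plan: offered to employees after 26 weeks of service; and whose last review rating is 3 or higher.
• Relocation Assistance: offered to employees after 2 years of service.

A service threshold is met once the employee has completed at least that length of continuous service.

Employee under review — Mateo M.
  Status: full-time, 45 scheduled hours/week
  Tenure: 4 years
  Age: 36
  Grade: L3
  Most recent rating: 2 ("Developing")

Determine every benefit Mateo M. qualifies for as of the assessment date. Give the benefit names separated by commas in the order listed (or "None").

Gym Reimbursement, Relocation Assistance

Retirement Savings Plan — grade L3 < L5 ✗ → not eligible.
Gym Reimbursement — status full-time ✓ (not excluded); service 4 years ≥ 120 days ✓ → eligible.
Stock Option Plan — service 4 years ≥ 26 weeks (≈182 days) ✓; rating 2 < 3 ✗ → not eligible.
Relocation Assistance — service 4 years ≥ 2 years ✓ → eligible.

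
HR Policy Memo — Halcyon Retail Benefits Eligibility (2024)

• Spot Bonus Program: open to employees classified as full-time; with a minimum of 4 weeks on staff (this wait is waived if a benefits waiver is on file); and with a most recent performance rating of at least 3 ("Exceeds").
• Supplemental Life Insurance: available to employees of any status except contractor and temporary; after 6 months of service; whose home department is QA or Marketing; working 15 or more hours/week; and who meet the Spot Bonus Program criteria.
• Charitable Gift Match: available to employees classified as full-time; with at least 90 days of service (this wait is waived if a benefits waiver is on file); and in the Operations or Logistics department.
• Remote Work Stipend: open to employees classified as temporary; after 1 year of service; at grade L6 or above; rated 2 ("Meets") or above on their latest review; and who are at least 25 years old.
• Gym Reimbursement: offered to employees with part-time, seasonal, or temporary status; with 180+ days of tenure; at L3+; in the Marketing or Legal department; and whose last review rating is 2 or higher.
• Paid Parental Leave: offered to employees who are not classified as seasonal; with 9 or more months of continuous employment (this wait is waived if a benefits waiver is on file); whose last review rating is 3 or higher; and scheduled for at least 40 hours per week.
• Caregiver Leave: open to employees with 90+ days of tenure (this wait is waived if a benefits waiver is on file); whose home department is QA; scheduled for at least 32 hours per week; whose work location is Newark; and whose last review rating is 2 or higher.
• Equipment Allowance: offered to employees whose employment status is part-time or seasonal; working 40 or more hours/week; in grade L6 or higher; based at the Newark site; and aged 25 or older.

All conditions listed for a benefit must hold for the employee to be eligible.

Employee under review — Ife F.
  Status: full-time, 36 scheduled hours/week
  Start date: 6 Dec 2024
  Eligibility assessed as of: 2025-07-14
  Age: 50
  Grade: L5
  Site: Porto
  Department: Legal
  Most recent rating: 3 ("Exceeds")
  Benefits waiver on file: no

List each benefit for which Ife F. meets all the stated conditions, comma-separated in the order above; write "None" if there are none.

Service from 6 Dec 2024 to 2025-07-14: 220 days.
Spot Bonus Program — status full-time ✓; no waiver, service 220 days ≥ 4 weeks (≈28 days) ✓; rating 3 ≥ 3 ✓ → eligible.
Supplemental Life Insurance — status full-time ✓ (not excluded); service 220 days ≥ 6 months (≈180 days) ✓; dept Legal ✗ → not eligible.
Charitable Gift Match — status full-time ✓; no waiver, service 220 days ≥ 90 days ✓; dept Legal ✗ → not eligible.
Remote Work Stipend — status full-time ✗ (requires temporary) → not eligible.
Gym Reimbursement — status full-time ✗ (requires part-time, seasonal, or temporary) → not eligible.
Paid Parental Leave — status full-time ✓ (not excluded); no waiver, service 220 days < 9 months (≈270 days) ✗ → not eligible.
Caregiver Leave — no waiver, service 220 days ≥ 90 days ✓; dept Legal ✗ → not eligible.
Equipment Allowance — status full-time ✗ (requires part-time or seasonal) → not eligible.

Spot Bonus Program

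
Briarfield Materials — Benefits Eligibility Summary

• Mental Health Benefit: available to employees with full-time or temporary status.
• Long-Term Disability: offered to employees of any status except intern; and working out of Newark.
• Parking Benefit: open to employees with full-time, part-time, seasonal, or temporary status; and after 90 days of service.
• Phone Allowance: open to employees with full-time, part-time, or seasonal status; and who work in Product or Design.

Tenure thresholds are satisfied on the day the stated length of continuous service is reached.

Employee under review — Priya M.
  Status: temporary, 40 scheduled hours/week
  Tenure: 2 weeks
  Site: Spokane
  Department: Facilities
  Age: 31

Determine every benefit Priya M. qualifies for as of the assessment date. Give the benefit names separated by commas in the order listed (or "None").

Mental Health Benefit

Mental Health Benefit — status temporary ✓ → eligible.
Long-Term Disability — status temporary ✓ (not excluded); site Spokane ✗ (not Newark) → not eligible.
Parking Benefit — status temporary ✓; service 2 weeks < 90 days ✗ → not eligible.
Phone Allowance — status temporary ✗ (requires full-time, part-time, or seasonal) → not eligible.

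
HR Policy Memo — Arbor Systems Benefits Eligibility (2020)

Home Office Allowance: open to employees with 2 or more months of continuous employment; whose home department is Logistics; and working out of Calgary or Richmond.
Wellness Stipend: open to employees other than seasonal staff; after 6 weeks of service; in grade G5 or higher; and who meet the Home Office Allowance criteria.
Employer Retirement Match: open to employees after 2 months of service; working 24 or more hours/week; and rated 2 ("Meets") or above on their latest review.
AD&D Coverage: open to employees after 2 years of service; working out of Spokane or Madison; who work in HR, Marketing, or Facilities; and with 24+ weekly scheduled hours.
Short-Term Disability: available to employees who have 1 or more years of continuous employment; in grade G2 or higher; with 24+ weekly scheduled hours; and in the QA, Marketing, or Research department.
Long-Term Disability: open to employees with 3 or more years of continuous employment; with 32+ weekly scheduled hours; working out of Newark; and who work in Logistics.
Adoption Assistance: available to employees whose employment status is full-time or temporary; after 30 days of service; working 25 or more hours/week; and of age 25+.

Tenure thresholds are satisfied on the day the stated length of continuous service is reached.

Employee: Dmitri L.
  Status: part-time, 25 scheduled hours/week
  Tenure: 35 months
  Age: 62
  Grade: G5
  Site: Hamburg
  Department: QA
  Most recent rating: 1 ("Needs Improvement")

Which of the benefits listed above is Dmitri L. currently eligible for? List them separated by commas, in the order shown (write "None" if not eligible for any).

Short-Term Disability

Home Office Allowance — service 35 months ≥ 2 months ✓; dept QA ✗ → not eligible.
Wellness Stipend — status part-time ✓ (not excluded); service 35 months ≥ 6 weeks (≈42 days) ✓; grade G5 ≥ G5 ✓; not eligible for Home Office Allowance ✗ → not eligible.
Employer Retirement Match — service 35 months ≥ 2 months ✓; 25 hrs/wk ≥ 24 ✓; rating 1 < 2 ✗ → not eligible.
AD&D Coverage — service 35 months ≥ 2 years (≈730 days) ✓; site Hamburg ✗ (not Spokane or Madison) → not eligible.
Short-Term Disability — service 35 months ≥ 1 year (≈365 days) ✓; grade G5 ≥ G2 ✓; 25 hrs/wk ≥ 24 ✓; dept QA ✓ → eligible.
Long-Term Disability — service 35 months < 3 years (≈1095 days) ✗ → not eligible.
Adoption Assistance — status part-time ✗ (requires full-time or temporary) → not eligible.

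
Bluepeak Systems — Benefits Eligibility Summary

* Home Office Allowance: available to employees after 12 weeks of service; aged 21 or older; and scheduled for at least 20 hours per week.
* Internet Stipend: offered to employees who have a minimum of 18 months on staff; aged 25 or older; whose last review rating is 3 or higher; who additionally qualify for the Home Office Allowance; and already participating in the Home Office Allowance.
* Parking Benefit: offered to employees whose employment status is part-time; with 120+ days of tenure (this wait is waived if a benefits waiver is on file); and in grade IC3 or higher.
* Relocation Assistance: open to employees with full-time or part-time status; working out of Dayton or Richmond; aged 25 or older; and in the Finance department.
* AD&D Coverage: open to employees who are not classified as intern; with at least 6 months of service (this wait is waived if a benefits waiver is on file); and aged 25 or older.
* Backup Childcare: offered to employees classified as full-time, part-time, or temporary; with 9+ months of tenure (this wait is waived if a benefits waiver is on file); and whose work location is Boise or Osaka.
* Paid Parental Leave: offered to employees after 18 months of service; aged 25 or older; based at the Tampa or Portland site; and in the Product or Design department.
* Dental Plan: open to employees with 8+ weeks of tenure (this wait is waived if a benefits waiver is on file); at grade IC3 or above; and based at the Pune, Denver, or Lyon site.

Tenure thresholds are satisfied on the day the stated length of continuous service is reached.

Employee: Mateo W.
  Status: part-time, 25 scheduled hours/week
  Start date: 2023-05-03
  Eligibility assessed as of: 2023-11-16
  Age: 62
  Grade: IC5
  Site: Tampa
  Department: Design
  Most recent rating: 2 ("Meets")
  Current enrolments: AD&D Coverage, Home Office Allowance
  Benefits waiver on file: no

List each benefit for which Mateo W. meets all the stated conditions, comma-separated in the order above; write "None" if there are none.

Service from 2023-05-03 to 2023-11-16: 197 days.
Home Office Allowance — service 197 days ≥ 12 weeks (≈84 days) ✓; age 62 ≥ 21 ✓; 25 hrs/wk ≥ 20 ✓ → eligible.
Internet Stipend — service 197 days < 18 months (≈540 days) ✗ → not eligible.
Parking Benefit — status part-time ✓; no waiver, service 197 days ≥ 120 days ✓; grade IC5 ≥ IC3 ✓ → eligible.
Relocation Assistance — status part-time ✓; site Tampa ✗ (not Dayton or Richmond) → not eligible.
AD&D Coverage — status part-time ✓ (not excluded); no waiver, service 197 days ≥ 6 months (≈180 days) ✓; age 62 ≥ 25 ✓ → eligible.
Backup Childcare — status part-time ✓; no waiver, service 197 days < 9 months (≈270 days) ✗ → not eligible.
Paid Parental Leave — service 197 days < 18 months (≈540 days) ✗ → not eligible.
Dental Plan — no waiver, service 197 days ≥ 8 weeks (≈56 days) ✓; grade IC5 ≥ IC3 ✓; site Tampa ✗ (not Pune, Denver, or Lyon) → not eligible.

Home Office Allowance, Parking Benefit, AD&D Coverage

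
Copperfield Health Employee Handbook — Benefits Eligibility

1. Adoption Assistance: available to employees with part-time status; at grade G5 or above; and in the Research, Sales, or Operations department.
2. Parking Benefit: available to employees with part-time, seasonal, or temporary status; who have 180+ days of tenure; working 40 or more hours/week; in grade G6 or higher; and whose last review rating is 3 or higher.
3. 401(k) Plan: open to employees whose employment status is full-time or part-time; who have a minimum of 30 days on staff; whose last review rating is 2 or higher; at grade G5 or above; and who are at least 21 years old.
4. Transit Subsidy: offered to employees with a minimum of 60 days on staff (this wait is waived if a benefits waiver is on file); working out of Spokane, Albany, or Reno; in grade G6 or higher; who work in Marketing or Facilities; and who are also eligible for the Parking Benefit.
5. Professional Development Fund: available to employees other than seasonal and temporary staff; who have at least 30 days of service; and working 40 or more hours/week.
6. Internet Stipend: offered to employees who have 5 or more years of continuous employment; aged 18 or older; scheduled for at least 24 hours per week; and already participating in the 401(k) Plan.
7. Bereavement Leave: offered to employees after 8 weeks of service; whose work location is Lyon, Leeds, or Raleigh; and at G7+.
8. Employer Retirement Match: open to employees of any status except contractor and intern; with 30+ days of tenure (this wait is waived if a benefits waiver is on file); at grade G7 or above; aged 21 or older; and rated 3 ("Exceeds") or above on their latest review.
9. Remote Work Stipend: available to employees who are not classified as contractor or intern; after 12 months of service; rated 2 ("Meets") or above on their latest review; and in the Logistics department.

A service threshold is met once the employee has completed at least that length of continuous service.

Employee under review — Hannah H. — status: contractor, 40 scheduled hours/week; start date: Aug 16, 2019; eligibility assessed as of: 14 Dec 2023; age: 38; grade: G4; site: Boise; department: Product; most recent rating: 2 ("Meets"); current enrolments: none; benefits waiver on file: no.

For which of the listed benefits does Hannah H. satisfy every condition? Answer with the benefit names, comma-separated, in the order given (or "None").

Professional Development Fund

Service from Aug 16, 2019 to 14 Dec 2023: 1581 days.
Adoption Assistance — status contractor ✗ (requires part-time) → not eligible.
Parking Benefit — status contractor ✗ (requires part-time, seasonal, or temporary) → not eligible.
401(k) Plan — status contractor ✗ (requires full-time or part-time) → not eligible.
Transit Subsidy — no waiver, service 1581 days ≥ 60 days ✓; site Boise ✗ (not Spokane, Albany, or Reno) → not eligible.
Professional Development Fund — status contractor ✓ (not excluded); service 1581 days ≥ 30 days ✓; 40 hrs/wk ≥ 40 ✓ → eligible.
Internet Stipend — service 1581 days < 5 years (≈1825 days) ✗ → not eligible.
Bereavement Leave — service 1581 days ≥ 8 weeks (≈56 days) ✓; site Boise ✗ (not Lyon, Leeds, or Raleigh) → not eligible.
Employer Retirement Match — status contractor ✗ (excluded) → not eligible.
Remote Work Stipend — status contractor ✗ (excluded) → not eligible.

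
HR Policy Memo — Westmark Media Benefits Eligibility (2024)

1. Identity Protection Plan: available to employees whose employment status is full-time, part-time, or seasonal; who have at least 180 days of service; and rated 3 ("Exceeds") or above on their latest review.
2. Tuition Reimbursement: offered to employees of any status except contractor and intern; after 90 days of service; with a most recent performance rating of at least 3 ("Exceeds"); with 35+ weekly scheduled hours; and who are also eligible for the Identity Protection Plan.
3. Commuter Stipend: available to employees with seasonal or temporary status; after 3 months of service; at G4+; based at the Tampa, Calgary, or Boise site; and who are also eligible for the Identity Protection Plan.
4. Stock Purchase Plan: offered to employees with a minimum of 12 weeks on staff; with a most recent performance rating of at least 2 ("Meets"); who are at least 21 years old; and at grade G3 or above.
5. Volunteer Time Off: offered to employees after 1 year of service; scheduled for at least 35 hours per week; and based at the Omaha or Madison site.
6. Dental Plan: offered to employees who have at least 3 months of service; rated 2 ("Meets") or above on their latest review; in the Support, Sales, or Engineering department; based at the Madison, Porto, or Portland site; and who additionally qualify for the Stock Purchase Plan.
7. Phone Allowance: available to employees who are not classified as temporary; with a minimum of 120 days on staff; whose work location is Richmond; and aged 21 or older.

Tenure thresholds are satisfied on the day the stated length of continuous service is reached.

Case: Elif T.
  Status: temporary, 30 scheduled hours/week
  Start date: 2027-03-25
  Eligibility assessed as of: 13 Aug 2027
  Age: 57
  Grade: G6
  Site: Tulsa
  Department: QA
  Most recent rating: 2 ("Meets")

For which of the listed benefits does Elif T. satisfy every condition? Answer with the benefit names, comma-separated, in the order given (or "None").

Stock Purchase Plan

Service from 2027-03-25 to 13 Aug 2027: 141 days.
Identity Protection Plan — status temporary ✗ (requires full-time, part-time, or seasonal) → not eligible.
Tuition Reimbursement — status temporary ✓ (not excluded); service 141 days ≥ 90 days ✓; rating 2 < 3 ✗ → not eligible.
Commuter Stipend — status temporary ✓; service 141 days ≥ 3 months (≈90 days) ✓; grade G6 ≥ G4 ✓; site Tulsa ✗ (not Tampa, Calgary, or Boise) → not eligible.
Stock Purchase Plan — service 141 days ≥ 12 weeks (≈84 days) ✓; rating 2 ≥ 2 ✓; age 57 ≥ 21 ✓; grade G6 ≥ G3 ✓ → eligible.
Volunteer Time Off — service 141 days < 1 year (≈365 days) ✗ → not eligible.
Dental Plan — service 141 days ≥ 3 months (≈90 days) ✓; rating 2 ≥ 2 ✓; dept QA ✗ → not eligible.
Phone Allowance — status temporary ✗ (excluded) → not eligible.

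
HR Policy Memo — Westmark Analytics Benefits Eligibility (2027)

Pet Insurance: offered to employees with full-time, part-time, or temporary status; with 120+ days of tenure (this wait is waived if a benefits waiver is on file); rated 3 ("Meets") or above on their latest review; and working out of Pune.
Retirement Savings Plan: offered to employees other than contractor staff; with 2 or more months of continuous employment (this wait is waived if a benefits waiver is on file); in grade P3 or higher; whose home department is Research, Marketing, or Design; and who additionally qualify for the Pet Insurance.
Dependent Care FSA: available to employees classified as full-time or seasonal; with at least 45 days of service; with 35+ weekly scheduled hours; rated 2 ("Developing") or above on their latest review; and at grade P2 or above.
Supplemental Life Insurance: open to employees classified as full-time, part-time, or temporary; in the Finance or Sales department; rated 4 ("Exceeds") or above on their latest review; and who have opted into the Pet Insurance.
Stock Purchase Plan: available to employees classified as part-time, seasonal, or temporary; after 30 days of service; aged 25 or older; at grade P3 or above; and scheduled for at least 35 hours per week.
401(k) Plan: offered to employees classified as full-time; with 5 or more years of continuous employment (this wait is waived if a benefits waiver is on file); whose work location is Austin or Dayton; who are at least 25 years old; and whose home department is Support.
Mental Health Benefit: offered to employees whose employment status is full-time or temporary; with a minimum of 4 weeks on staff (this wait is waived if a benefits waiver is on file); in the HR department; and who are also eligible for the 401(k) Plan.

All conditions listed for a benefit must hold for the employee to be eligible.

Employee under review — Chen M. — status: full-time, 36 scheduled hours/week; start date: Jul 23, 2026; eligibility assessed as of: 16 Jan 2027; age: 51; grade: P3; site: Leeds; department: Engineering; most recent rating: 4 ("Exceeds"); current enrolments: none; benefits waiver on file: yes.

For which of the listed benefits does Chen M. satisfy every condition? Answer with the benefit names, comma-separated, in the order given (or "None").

Dependent Care FSA

Service from Jul 23, 2026 to 16 Jan 2027: 177 days.
Pet Insurance — status full-time ✓; benefits waiver on file ✓; rating 4 ≥ 3 ✓; site Leeds ✗ (not Pune) → not eligible.
Retirement Savings Plan — status full-time ✓ (not excluded); benefits waiver on file ✓; grade P3 ≥ P3 ✓; dept Engineering ✗ → not eligible.
Dependent Care FSA — status full-time ✓; service 177 days ≥ 45 days ✓; 36 hrs/wk ≥ 35 ✓; rating 4 ≥ 2 ✓; grade P3 ≥ P2 ✓ → eligible.
Supplemental Life Insurance — status full-time ✓; dept Engineering ✗ → not eligible.
Stock Purchase Plan — status full-time ✗ (requires part-time, seasonal, or temporary) → not eligible.
401(k) Plan — status full-time ✓; benefits waiver on file ✓; site Leeds ✗ (not Austin or Dayton) → not eligible.
Mental Health Benefit — status full-time ✓; benefits waiver on file ✓; dept Engineering ✗ → not eligible.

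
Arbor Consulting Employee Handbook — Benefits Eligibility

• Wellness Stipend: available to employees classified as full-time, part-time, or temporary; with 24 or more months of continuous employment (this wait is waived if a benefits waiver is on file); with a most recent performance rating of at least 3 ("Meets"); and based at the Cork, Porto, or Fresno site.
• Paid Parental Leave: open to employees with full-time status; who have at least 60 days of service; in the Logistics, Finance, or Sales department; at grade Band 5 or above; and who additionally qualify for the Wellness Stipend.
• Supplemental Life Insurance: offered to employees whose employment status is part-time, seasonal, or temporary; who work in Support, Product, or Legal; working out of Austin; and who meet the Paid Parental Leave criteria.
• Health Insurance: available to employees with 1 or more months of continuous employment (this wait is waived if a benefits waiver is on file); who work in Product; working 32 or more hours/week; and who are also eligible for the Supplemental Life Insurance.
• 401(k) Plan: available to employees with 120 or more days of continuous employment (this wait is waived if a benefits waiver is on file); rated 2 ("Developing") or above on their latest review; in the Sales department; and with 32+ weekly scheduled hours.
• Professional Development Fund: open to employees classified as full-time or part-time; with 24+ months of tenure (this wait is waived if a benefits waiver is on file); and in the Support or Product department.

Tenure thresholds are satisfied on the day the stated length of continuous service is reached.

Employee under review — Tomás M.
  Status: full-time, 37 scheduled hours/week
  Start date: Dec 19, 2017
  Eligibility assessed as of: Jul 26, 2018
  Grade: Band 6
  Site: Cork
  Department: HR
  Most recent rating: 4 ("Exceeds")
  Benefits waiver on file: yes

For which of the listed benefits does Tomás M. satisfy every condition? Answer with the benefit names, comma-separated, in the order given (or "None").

Service from Dec 19, 2017 to Jul 26, 2018: 219 days.
Wellness Stipend — status full-time ✓; benefits waiver on file ✓; rating 4 ≥ 3 ✓; site Cork ✓ → eligible.
Paid Parental Leave — status full-time ✓; service 219 days ≥ 60 days ✓; dept HR ✗ → not eligible.
Supplemental Life Insurance — status full-time ✗ (requires part-time, seasonal, or temporary) → not eligible.
Health Insurance — benefits waiver on file ✓; dept HR ✗ → not eligible.
401(k) Plan — benefits waiver on file ✓; rating 4 ≥ 2 ✓; dept HR ✗ → not eligible.
Professional Development Fund — status full-time ✓; benefits waiver on file ✓; dept HR ✗ → not eligible.

Wellness Stipend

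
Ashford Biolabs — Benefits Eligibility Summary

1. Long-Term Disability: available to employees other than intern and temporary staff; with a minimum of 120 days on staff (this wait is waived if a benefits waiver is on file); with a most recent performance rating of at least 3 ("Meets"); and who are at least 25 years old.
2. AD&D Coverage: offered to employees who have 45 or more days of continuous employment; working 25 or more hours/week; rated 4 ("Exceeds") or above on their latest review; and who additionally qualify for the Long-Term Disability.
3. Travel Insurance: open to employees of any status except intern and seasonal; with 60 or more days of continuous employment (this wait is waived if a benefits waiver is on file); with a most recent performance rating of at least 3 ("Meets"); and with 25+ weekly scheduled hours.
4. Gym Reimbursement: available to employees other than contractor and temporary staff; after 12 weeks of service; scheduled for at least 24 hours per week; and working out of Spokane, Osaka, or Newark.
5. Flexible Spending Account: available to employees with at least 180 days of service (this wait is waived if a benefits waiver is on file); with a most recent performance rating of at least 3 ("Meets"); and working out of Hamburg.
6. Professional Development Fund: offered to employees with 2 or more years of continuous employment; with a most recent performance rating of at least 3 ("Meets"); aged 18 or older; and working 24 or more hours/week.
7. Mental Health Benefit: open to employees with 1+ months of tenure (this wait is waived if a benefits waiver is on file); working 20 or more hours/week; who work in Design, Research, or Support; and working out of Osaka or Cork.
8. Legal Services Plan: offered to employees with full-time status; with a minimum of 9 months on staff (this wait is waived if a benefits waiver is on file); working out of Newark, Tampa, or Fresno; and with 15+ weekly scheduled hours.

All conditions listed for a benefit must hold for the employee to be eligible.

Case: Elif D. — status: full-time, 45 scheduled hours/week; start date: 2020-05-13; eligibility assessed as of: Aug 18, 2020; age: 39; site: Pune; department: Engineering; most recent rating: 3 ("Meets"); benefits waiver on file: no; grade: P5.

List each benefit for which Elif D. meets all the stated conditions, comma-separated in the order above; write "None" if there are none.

Travel Insurance

Service from 2020-05-13 to Aug 18, 2020: 97 days.
Long-Term Disability — status full-time ✓ (not excluded); no waiver, service 97 days < 120 days ✗ → not eligible.
AD&D Coverage — service 97 days ≥ 45 days ✓; 45 hrs/wk ≥ 25 ✓; rating 3 < 4 ✗ → not eligible.
Travel Insurance — status full-time ✓ (not excluded); no waiver, service 97 days ≥ 60 days ✓; rating 3 ≥ 3 ✓; 45 hrs/wk ≥ 25 ✓ → eligible.
Gym Reimbursement — status full-time ✓ (not excluded); service 97 days ≥ 12 weeks (≈84 days) ✓; 45 hrs/wk ≥ 24 ✓; site Pune ✗ (not Spokane, Osaka, or Newark) → not eligible.
Flexible Spending Account — no waiver, service 97 days < 180 days ✗ → not eligible.
Professional Development Fund — service 97 days < 2 years (≈730 days) ✗ → not eligible.
Mental Health Benefit — no waiver, service 97 days ≥ 1 month (≈30 days) ✓; 45 hrs/wk ≥ 20 ✓; dept Engineering ✗ → not eligible.
Legal Services Plan — status full-time ✓; no waiver, service 97 days < 9 months (≈270 days) ✗ → not eligible.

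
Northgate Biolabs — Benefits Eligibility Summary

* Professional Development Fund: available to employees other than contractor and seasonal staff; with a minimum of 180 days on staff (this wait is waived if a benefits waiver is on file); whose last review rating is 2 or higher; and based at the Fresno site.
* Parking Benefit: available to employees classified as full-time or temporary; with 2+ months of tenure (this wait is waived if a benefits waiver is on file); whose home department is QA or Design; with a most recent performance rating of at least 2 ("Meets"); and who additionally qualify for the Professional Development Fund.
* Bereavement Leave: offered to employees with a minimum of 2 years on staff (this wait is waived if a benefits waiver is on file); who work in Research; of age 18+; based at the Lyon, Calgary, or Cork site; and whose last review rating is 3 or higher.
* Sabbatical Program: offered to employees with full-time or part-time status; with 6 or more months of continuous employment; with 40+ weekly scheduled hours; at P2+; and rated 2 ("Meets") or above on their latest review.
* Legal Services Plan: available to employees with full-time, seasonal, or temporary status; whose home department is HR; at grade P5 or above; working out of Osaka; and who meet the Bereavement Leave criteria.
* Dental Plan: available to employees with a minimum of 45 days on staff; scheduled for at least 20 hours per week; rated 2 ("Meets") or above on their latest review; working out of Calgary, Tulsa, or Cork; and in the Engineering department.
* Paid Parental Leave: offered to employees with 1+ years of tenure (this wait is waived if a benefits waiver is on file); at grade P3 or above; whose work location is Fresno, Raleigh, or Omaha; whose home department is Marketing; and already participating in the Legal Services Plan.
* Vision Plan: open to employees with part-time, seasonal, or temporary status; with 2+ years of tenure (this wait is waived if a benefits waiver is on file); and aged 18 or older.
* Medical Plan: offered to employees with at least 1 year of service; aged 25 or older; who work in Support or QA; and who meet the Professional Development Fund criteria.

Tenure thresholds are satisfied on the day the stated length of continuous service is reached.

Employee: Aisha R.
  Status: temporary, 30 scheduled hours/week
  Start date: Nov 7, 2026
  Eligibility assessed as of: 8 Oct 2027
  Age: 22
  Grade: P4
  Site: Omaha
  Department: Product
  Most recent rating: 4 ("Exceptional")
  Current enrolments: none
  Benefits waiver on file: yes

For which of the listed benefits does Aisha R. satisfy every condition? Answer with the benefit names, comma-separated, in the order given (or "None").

Vision Plan

Service from Nov 7, 2026 to 8 Oct 2027: 335 days.
Professional Development Fund — status temporary ✓ (not excluded); benefits waiver on file ✓; rating 4 ≥ 2 ✓; site Omaha ✗ (not Fresno) → not eligible.
Parking Benefit — status temporary ✓; benefits waiver on file ✓; dept Product ✗ → not eligible.
Bereavement Leave — benefits waiver on file ✓; dept Product ✗ → not eligible.
Sabbatical Program — status temporary ✗ (requires full-time or part-time) → not eligible.
Legal Services Plan — status temporary ✓; dept Product ✗ → not eligible.
Dental Plan — service 335 days ≥ 45 days ✓; 30 hrs/wk ≥ 20 ✓; rating 4 ≥ 2 ✓; site Omaha ✗ (not Calgary, Tulsa, or Cork) → not eligible.
Paid Parental Leave — benefits waiver on file ✓; grade P4 ≥ P3 ✓; site Omaha ✓; dept Product ✗ → not eligible.
Vision Plan — status temporary ✓; benefits waiver on file ✓; age 22 ≥ 18 ✓ → eligible.
Medical Plan — service 335 days < 1 year (≈365 days) ✗ → not eligible.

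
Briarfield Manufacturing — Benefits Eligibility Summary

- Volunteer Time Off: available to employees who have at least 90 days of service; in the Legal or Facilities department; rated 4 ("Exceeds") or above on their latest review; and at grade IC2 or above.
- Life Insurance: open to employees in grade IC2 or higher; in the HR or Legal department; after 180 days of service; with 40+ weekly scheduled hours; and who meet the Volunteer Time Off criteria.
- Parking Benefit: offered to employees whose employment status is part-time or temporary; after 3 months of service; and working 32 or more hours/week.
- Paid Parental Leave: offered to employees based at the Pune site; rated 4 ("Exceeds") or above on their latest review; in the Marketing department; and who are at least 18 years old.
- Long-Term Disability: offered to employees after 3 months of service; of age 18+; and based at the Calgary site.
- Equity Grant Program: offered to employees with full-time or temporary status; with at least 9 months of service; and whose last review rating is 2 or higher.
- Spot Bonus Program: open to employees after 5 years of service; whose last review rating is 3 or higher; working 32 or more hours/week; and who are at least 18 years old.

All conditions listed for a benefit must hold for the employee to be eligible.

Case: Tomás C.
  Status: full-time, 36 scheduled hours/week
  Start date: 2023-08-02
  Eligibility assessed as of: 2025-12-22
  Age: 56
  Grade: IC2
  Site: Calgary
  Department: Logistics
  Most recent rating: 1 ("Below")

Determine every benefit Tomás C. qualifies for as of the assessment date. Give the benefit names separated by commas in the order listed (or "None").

Long-Term Disability

Service from 2023-08-02 to 2025-12-22: 873 days.
Volunteer Time Off — service 873 days ≥ 90 days ✓; dept Logistics ✗ → not eligible.
Life Insurance — grade IC2 ≥ IC2 ✓; dept Logistics ✗ → not eligible.
Parking Benefit — status full-time ✗ (requires part-time or temporary) → not eligible.
Paid Parental Leave — site Calgary ✗ (not Pune) → not eligible.
Long-Term Disability — service 873 days ≥ 3 months (≈90 days) ✓; age 56 ≥ 18 ✓; site Calgary ✓ → eligible.
Equity Grant Program — status full-time ✓; service 873 days ≥ 9 months (≈270 days) ✓; rating 1 < 2 ✗ → not eligible.
Spot Bonus Program — service 873 days < 5 years (≈1825 days) ✗ → not eligible.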